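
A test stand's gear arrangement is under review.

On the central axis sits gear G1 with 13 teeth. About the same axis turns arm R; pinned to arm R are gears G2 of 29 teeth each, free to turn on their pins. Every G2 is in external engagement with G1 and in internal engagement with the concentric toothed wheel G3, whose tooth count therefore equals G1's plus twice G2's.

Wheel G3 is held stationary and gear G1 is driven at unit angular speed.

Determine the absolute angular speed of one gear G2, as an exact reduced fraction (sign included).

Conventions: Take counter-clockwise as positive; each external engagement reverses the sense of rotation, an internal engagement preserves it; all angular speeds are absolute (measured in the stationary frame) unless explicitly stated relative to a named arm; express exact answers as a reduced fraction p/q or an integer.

-13/58

topology: planetary set — G1 13T / G2 29T / G3 71T, arm = carrier (Willis)
ring teeth: 13 + 2·29 = 71
13(ω_sun−ω_arm) = −71(ω_ring−ω_arm),  ω_ring = 0, ω_sun = 1
13(1−ω_arm) = −71(0−ω_arm)  ⇒  84·ω_arm = 13  ⇒  ω_arm = 13/84
sun–planet mesh: 13·(1−13/84) = −29·(ω_p−ω_arm)  ⇒  ω_p−ω_arm = -923/2436
ω_p = 13/84 − 923/2436 = -13/58
exact speed ratio = -13/58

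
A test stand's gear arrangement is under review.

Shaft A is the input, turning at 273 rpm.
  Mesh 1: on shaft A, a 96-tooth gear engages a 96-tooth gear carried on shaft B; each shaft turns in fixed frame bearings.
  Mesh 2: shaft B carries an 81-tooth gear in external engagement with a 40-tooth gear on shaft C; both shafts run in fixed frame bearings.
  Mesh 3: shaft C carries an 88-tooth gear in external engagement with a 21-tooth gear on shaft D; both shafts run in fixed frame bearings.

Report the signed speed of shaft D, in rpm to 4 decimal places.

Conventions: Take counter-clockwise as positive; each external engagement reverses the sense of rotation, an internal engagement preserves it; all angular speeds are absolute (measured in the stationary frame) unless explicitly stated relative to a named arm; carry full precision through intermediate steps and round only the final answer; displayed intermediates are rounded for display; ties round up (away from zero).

3-mesh fixed-axis compound train (all bearings frame-fixed)
mesh 1 [96T→96T]: ω = 273.0000×96/96 = 273.0000 rpm, sense flips to −
mesh 2 [81T→40T]: ω = 273.0000×81/40 = 552.8250 rpm, sense flips to +
mesh 3 [88T→21T]: ω = 552.8250×88/21 = 2316.6000 rpm, sense flips to −
signed output speed = -2316.6000 rpm

-2316.6000 rpm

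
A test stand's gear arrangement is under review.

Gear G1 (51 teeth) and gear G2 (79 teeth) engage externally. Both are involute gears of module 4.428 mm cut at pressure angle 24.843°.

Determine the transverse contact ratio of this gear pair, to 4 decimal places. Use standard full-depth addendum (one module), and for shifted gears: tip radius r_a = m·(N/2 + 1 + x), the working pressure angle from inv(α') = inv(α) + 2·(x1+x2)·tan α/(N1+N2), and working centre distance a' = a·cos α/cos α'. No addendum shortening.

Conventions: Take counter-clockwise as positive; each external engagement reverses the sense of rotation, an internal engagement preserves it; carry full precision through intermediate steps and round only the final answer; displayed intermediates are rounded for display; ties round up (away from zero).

1.5636

single-mesh involute tooth geometry (51T engaging 79T at module 4.428)
base radii: r_b1 = 102.465213, r_b2 = 158.720623
tip radii: r_a1 = 117.342000, r_a2 = 179.334000
no profile shift: α' = α, a' = a
action lengths: √(r_a1²−r_b1²) = 57.184134, √(r_a2²−r_b2²) = 83.477226
base pitch p_b = π·m·cos α = 12.623685
CR = (57.184134 + 83.477226 − 287.820000·sin 24.84300°)/12.623685 = 1.563617
contact ratio ≈ 1.5636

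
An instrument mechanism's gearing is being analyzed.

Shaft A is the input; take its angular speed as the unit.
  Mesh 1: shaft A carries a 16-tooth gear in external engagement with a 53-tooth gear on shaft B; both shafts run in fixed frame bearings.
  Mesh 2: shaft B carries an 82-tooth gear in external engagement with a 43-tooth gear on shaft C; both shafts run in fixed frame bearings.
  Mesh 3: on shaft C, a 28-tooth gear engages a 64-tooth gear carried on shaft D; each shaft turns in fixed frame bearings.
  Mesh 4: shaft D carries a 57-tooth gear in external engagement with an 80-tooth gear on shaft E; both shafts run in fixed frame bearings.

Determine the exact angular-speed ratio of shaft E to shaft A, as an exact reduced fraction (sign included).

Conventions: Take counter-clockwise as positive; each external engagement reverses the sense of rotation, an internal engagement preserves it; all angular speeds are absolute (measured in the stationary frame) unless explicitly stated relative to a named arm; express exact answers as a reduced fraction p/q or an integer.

class = fixed-axis compound train [4 meshes; 4 ratios multiply, 4 sense flips]
mesh 1 [16T→53T]: running ratio 16/53, sense −
mesh 2 [82T→43T]: running ratio 1312/2279, sense +
mesh 3 [28T→64T]: running ratio 574/2279, sense −
mesh 4 [57T→80T]: running ratio 16359/91160, sense +
ω_out/ω_in = 16359/91160

16359/91160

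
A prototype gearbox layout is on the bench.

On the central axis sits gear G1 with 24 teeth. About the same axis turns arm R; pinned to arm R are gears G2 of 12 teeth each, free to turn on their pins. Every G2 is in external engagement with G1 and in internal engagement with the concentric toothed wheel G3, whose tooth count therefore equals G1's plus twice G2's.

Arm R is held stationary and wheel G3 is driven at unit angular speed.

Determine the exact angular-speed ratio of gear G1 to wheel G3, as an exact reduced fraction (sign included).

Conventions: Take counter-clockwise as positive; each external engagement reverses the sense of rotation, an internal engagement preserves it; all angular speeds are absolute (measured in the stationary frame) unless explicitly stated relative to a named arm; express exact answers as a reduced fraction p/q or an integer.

-2

class = planetary set [G3 = 24+2·12 = 48; Willis about the carrier]
ring teeth: 24 + 2·12 = 48
24(ω_sun−ω_arm) = −48(ω_ring−ω_arm),  ω_arm = 0, ω_ring = 1
ω_sun = 0 − (48/24)(1−0) = -2
ω_out/ω_in = -2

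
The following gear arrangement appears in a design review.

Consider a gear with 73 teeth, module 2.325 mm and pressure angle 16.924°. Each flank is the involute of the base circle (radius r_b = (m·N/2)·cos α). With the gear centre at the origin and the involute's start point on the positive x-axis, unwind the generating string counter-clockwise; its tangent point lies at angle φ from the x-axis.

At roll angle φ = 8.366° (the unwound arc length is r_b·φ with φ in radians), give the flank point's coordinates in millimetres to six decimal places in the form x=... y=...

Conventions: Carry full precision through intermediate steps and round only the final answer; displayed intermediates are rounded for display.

recognized (one wheel, involute flank): single-mesh tooth geometry, m = 2.325, N = 73
pitch radius r_p = m·N/2 = 2.325·73/2 = 84.862500
base radius r_b = r_p·cos α = 84.862500·cos 16.924° = 81.187252
roll angle φ = 8.366° = 0.14601425 rad
x = r_b·(cos φ + φ·sin φ) = 82.048107
y = r_b·(sin φ − φ·cos φ) = 0.084067

x=82.048107 y=0.084067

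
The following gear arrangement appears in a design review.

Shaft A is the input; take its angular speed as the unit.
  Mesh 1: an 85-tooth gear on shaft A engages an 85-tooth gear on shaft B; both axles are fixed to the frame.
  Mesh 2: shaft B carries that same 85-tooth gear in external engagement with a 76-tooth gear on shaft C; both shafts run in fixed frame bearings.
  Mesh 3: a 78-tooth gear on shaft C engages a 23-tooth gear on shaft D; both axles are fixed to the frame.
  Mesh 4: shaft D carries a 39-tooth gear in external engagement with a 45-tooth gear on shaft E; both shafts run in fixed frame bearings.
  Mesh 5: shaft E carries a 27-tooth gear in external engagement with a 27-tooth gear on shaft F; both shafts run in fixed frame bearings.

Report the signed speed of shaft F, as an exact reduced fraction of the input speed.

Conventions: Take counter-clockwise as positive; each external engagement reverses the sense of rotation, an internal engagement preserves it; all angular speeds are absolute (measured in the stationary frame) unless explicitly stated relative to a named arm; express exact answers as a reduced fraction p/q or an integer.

5-mesh fixed-axis compound train (all bearings frame-fixed)
mesh 1 [85T→85T]: |ω|/ω_in = 1×85/85 = 1, sense flips to −
mesh 2 [85T→76T]: |ω|/ω_in = 1×85/76 = 85/76, sense flips to +
mesh 3 [78T→23T]: |ω|/ω_in = (85/76)×78/23 = 3315/874, sense flips to −
mesh 4 [39T→45T]: |ω|/ω_in = (3315/874)×39/45 = 2873/874, sense flips to +
mesh 5 [27T→27T]: |ω|/ω_in = (2873/874)×27/27 = 2873/874, sense flips to −
signed output speed (× input speed) = -2873/874

-2873/874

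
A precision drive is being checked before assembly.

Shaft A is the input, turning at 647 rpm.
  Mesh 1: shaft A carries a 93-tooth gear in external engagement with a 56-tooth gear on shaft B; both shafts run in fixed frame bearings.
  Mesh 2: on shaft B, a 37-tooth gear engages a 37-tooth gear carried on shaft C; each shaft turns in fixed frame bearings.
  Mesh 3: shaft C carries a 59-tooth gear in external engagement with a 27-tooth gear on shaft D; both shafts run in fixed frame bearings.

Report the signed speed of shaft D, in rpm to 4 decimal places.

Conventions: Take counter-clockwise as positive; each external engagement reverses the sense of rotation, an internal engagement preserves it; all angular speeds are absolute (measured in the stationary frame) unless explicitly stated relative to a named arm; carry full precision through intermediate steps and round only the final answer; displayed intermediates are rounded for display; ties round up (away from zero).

-2347.9425 rpm

3-mesh fixed-axis compound train (all bearings frame-fixed)
mesh 1 [93T→56T]: ω = 647.0000×93/56 = 1074.4821 rpm, sense flips to −
mesh 2 [37T→37T]: ω = 1074.4821×37/37 = 1074.4821 rpm, sense flips to +
mesh 3 [59T→27T]: ω = 1074.4821×59/27 = 2347.9425 rpm, sense flips to −
signed output speed = -2347.9425 rpm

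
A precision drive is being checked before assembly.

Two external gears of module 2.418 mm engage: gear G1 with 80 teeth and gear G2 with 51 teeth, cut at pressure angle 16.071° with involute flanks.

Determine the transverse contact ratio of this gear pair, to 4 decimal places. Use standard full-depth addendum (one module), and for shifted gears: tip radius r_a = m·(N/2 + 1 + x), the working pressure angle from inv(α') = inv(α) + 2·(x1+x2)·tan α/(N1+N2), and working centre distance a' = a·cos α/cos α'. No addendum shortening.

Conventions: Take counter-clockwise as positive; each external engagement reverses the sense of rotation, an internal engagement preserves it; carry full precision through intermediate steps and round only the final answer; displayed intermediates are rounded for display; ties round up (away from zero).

class = single-mesh tooth geometry [involute pair 80T × 51T, m = 2.418]
base radii: r_b1 = 92.940124, r_b2 = 59.249329
tip radii: r_a1 = 99.138000, r_a2 = 64.077000
no profile shift: α' = α, a' = a
action lengths: √(r_a1²−r_b1²) = 34.503282, √(r_a2²−r_b2²) = 24.400389
base pitch p_b = π·m·cos α = 7.299500
CR = (34.503282 + 24.400389 − 158.379000·sin 16.07100°)/7.299500 = 2.063138
contact ratio ≈ 2.0631

2.0631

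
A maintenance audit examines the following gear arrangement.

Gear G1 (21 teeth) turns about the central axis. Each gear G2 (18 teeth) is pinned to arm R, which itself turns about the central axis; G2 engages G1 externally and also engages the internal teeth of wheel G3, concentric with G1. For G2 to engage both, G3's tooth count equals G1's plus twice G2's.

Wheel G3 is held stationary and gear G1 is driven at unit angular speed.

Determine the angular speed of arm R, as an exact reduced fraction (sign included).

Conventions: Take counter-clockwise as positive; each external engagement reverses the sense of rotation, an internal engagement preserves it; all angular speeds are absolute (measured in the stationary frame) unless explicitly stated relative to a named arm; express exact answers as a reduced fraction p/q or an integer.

planetary set (21T centre, 18T on arm, 57T internal) — Willis relation
ring teeth: 21 + 2·18 = 57
21(ω_sun−ω_arm) = −57(ω_ring−ω_arm),  ω_ring = 0, ω_sun = 1
21(1−ω_arm) = −57(0−ω_arm)  ⇒  78·ω_arm = 21  ⇒  ω_arm = 7/26
exact speed ratio = 7/26

7/26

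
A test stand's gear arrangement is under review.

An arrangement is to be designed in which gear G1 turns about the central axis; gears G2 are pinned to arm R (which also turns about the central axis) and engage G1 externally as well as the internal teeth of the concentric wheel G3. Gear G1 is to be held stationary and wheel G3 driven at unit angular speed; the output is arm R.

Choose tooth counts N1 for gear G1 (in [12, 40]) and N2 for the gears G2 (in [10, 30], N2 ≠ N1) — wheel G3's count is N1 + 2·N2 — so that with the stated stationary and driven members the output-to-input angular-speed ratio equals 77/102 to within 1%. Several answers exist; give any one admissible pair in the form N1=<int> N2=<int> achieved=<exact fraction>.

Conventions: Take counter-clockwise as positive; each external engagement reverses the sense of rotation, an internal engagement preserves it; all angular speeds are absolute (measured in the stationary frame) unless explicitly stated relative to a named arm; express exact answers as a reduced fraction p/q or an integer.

N1=25 N2=26 achieved=77/102

class = planetary set [ratio 77/102 wanted; Willis about the carrier]
Willis with ω_sun = 0: ω_arm/ω_ring = N3/(N1+N3); set equal to 77/102  ⇒  N3/N1 = (77/102)/(1 − 77/102) = 77/25
N3 = N1 + 2·N2  ⇒  N2/N1 = (N3/N1 − 1)/2 = (77/25 − 1)/2 = 26/25
smallest multiple with N1 ≥ 12 and N2 ≥ 10: k = 1  ⇒  N1 = 1·25 = 25, N2 = 1·26 = 26 (N1 ≤ 40, N2 ≤ 30, N2 ≠ N1 ✓), N3 = 25 + 2·26 = 77
check: N3/(N1+N3) with N1 = 25, N3 = 77 gives 77/102; |achieved − target| = 0 ≤ 77/10200 ✓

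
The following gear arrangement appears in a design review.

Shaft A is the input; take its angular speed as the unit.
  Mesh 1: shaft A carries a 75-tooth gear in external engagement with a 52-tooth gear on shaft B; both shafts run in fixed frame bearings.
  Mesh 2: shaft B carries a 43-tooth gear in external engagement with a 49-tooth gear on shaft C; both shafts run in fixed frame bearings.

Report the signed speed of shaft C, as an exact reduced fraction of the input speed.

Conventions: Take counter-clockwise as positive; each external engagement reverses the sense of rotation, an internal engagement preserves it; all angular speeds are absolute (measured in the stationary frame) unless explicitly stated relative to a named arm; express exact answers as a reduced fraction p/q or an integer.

2-mesh fixed-axis compound train (all bearings frame-fixed)
mesh 1 [75T→52T]: |ω|/ω_in = 1×75/52 = 75/52, sense flips to −
mesh 2 [43T→49T]: |ω|/ω_in = (75/52)×43/49 = 3225/2548, sense flips to +
signed output speed (× input speed) = 3225/2548

3225/2548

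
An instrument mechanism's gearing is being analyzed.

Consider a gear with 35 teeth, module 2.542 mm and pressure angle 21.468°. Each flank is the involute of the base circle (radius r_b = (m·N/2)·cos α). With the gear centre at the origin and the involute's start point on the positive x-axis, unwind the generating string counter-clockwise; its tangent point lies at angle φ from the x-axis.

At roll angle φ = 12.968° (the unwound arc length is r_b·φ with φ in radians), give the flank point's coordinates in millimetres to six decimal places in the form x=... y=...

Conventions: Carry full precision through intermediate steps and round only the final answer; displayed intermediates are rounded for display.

x=42.445554 y=0.159181

class = single-mesh tooth geometry [base-circle involute, m = 2.542, 35T]
pitch radius r_p = m·N/2 = 2.542·35/2 = 44.485000
base radius r_b = r_p·cos α = 44.485000·cos 21.468° = 41.398725
roll angle φ = 12.968° = 0.22633430 rad
x = r_b·(cos φ + φ·sin φ) = 42.445554
y = r_b·(sin φ − φ·cos φ) = 0.159181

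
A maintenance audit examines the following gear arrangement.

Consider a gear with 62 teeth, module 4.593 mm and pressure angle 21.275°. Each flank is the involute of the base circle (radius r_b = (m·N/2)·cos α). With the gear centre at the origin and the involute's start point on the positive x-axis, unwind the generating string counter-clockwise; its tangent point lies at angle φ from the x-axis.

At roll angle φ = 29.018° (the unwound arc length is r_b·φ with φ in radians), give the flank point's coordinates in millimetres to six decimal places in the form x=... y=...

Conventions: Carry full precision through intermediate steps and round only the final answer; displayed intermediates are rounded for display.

x=148.620067 y=5.599334

single-mesh involute tooth geometry (62T wheel at module 4.593)
pitch radius r_p = m·N/2 = 4.593·62/2 = 142.383000
base radius r_b = r_p·cos α = 142.383000·cos 21.275° = 132.679547
roll angle φ = 29.018° = 0.50645964 rad
x = r_b·(cos φ + φ·sin φ) = 148.620067
y = r_b·(sin φ − φ·cos φ) = 5.599334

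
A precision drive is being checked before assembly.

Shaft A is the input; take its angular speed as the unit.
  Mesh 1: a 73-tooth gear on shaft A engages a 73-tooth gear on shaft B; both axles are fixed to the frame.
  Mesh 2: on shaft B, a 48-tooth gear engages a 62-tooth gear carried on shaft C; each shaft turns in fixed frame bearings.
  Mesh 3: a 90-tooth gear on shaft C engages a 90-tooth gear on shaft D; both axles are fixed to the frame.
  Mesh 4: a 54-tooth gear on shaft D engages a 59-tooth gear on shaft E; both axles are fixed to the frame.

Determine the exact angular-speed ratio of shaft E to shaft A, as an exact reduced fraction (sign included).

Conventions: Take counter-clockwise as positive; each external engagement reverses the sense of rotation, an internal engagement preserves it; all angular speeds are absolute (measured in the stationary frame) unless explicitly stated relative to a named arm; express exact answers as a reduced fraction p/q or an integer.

class = fixed-axis compound train [4 meshes; 4 ratios multiply, 4 sense flips]
mesh 1 [73T→73T]: running ratio 1, sense −
mesh 2 [48T→62T]: running ratio 24/31, sense +
mesh 3 [90T→90T]: running ratio 24/31, sense −
mesh 4 [54T→59T]: running ratio 1296/1829, sense +
ω_out/ω_in = 1296/1829

1296/1829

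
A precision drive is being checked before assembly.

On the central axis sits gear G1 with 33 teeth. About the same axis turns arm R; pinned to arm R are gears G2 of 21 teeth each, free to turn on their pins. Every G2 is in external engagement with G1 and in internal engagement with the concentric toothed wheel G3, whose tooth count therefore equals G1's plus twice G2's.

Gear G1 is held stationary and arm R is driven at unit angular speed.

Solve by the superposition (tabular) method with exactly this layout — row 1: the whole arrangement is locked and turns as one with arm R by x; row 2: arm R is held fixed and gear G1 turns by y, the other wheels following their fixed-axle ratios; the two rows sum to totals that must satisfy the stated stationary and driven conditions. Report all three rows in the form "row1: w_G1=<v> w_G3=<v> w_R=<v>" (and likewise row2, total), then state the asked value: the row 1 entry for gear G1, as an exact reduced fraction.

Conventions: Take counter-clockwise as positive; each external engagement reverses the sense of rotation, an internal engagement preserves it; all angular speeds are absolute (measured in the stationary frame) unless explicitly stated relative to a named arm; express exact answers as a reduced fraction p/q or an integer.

row1: w_G1=1 w_G3=1 w_R=1
row2: w_G1=-1 w_G3=11/25 w_R=0
total: w_G1=0 w_G3=36/25 w_R=1
asked value: 1

topology: planetary set — G1 33T / G2 21T / G3 75T, arm = carrier (Willis)
row 1 — lock + rotate with arm: ω_sun = ω_ring = ω_arm = x
row 2: sun turns y, ring = −(33/75)·y, arm 0
boundary: total ω_sun = x + y = 0 and total ω_arm = x = 1  ⇒  y = -1, x = 1
row 2 ring = −(33/75)·(-1) = 11/25
totals (row 1 + row 2): sun 1 + (-1) = 0, ring 1 + 11/25 = 36/25, arm 1 + 0 = 1
asked cell (row1, sun) = 1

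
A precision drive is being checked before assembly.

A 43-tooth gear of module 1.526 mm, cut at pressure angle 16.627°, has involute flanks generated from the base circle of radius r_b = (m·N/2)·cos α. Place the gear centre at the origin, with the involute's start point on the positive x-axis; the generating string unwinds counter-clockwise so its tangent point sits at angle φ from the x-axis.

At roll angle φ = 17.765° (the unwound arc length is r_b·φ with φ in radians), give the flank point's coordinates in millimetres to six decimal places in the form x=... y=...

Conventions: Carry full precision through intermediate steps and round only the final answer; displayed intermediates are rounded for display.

x=32.912180 y=0.309364

topology: single-mesh involute geometry — m = 1.526, N = 43
pitch radius r_p = m·N/2 = 1.526·43/2 = 32.809000
base radius r_b = r_p·cos α = 32.809000·cos 16.627° = 31.437185
roll angle φ = 17.765° = 0.31005774 rad
x = r_b·(cos φ + φ·sin φ) = 32.912180
y = r_b·(sin φ − φ·cos φ) = 0.309364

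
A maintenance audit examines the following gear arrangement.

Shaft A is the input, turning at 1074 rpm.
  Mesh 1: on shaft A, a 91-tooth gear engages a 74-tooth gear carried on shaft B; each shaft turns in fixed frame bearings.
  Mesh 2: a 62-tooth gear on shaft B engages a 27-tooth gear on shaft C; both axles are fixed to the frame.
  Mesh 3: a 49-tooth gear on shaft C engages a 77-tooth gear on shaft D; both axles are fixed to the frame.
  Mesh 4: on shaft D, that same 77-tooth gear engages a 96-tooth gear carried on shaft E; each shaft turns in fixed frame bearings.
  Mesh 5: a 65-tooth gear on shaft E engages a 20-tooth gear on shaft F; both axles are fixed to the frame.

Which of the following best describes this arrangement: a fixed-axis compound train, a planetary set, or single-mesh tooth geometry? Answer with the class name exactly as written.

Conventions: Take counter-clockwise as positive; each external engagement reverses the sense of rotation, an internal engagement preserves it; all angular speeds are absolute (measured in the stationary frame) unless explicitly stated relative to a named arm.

fixed-axis compound train

topology: fixed-axis compound train — 5 meshes, A→F
classification: fixed-axis compound train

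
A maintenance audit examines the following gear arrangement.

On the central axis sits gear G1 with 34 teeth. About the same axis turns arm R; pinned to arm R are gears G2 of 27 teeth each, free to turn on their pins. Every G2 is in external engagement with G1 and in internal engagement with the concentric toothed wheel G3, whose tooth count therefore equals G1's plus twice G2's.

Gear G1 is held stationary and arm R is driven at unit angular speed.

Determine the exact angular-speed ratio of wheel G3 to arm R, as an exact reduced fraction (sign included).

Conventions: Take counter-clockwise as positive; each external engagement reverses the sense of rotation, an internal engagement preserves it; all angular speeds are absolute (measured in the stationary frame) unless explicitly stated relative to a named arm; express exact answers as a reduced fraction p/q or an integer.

recognized (axles ride arm R): planetary set, 34/27/88 teeth
ring teeth: 34 + 2·27 = 88
34(ω_sun−ω_arm) = −88(ω_ring−ω_arm),  ω_sun = 0, ω_arm = 1
ω_ring = 1 − (34/88)(0−1) = 61/44
ω_out/ω_in = 61/44

61/44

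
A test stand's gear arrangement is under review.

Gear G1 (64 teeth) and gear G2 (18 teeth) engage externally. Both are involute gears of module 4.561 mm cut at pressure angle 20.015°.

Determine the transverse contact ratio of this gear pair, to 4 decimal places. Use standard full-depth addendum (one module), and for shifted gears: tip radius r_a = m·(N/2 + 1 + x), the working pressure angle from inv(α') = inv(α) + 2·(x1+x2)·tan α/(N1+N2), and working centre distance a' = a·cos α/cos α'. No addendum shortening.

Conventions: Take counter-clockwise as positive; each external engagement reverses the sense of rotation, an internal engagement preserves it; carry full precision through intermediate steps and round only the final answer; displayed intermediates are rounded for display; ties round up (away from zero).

topology: single-mesh involute geometry — m = 4.561, 64T/18T pair
base radii: r_b1 = 137.136944, r_b2 = 38.569766
tip radii: r_a1 = 150.513000, r_a2 = 45.610000
no profile shift: α' = α, a' = a
action lengths: √(r_a1²−r_b1²) = 62.029201, √(r_a2²−r_b2²) = 24.344307
base pitch p_b = π·m·cos α = 13.463388
CR = (62.029201 + 24.344307 − 187.001000·sin 20.01500°)/13.463388 = 1.661498
contact ratio ≈ 1.6615

1.6615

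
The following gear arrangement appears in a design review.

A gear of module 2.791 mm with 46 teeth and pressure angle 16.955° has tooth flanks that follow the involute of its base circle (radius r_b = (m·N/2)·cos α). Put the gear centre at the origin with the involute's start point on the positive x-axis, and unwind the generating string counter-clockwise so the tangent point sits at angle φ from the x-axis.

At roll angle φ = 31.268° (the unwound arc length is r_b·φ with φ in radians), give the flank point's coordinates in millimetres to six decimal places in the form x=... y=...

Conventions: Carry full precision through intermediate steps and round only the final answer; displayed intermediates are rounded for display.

class = single-mesh tooth geometry [base-circle involute, m = 2.791, 46T]
pitch radius r_p = m·N/2 = 2.791·46/2 = 64.193000
base radius r_b = r_p·cos α = 64.193000·cos 16.955° = 61.402793
roll angle φ = 31.268° = 0.54572955 rad
x = r_b·(cos φ + φ·sin φ) = 69.876704
y = r_b·(sin φ − φ·cos φ) = 3.228565

x=69.876704 y=3.228565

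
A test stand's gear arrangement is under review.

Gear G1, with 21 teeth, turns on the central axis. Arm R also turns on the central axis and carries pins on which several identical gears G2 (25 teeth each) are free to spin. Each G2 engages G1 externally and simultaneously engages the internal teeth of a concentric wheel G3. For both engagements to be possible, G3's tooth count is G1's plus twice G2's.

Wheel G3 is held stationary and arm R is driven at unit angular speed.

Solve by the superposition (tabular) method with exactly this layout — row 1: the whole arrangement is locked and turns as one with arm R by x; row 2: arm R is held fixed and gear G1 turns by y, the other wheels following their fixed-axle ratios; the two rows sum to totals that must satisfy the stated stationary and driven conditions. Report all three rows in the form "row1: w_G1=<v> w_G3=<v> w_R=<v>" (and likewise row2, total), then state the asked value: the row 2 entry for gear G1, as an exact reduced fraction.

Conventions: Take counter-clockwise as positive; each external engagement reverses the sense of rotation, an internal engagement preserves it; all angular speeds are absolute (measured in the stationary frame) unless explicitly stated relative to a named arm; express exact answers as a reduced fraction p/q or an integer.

class = planetary set [G3 = 21+2·25 = 71; Willis about the carrier]
row 1 — lock + rotate with arm: ω_sun = ω_ring = ω_arm = x
row 2 (arm held, sun turns y): ω_ring = −(21/71)·y, ω_arm = 0
boundary: total ω_ring = x − (21/71)·y = 0 and total ω_arm = x = 1  ⇒  y = 71/21, x = 1
row 2 ring = −(21/71)·71/21 = -1
totals (row 1 + row 2): sun 1 + 71/21 = 92/21, ring 1 + (-1) = 0, arm 1 + 0 = 1
asked cell (row2, sun) = 71/21

row1: w_G1=1 w_G3=1 w_R=1
row2: w_G1=71/21 w_G3=-1 w_R=0
total: w_G1=92/21 w_G3=0 w_R=1
asked value: 71/21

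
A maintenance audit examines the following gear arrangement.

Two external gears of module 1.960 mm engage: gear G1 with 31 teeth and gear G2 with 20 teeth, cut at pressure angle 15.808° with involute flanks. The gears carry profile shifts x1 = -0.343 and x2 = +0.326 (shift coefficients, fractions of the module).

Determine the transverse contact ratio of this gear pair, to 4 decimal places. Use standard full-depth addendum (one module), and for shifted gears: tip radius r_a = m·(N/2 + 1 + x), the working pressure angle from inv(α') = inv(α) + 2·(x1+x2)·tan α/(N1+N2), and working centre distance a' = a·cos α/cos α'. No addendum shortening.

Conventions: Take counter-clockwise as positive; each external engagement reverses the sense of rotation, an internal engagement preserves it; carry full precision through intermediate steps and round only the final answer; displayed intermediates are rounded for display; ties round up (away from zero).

1.7555

single-mesh involute tooth geometry (31T engaging 20T at module 1.960)
base radii: r_b1 = 29.231027, r_b2 = 18.858727
tip radii: r_a1 = 31.667720, r_a2 = 22.198960
inv(α') = inv(15.808°) + 2·(-0.343+0.326)·tan α/(31+20) = 0.00703189  ⇒  α' = 15.67186°
a' = a·cos α / cos α' = 49.9800·cos 15.808°/cos 15.67186° = 49.946540
action lengths: √(r_a1²−r_b1²) = 12.181606, √(r_a2²−r_b2²) = 11.710774
base pitch p_b = π·m·cos α = 5.924644
CR = (12.181606 + 11.710774 − 49.946540·sin 15.67186°)/5.924644 = 1.755455
contact ratio ≈ 1.7555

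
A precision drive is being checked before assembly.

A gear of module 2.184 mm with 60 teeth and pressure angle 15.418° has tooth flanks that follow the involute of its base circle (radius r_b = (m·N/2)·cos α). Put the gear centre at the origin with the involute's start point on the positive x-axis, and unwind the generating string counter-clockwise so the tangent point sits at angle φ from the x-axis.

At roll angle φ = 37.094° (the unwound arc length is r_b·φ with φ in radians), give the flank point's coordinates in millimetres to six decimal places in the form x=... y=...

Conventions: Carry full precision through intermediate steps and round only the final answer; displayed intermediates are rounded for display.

x=75.043942 y=5.477276

class = single-mesh tooth geometry [base-circle involute, m = 2.184, 60T]
pitch radius r_p = m·N/2 = 2.184·60/2 = 65.520000
base radius r_b = r_p·cos α = 65.520000·cos 15.418° = 63.162062
roll angle φ = 37.094° = 0.64741243 rad
x = r_b·(cos φ + φ·sin φ) = 75.043942
y = r_b·(sin φ − φ·cos φ) = 5.477276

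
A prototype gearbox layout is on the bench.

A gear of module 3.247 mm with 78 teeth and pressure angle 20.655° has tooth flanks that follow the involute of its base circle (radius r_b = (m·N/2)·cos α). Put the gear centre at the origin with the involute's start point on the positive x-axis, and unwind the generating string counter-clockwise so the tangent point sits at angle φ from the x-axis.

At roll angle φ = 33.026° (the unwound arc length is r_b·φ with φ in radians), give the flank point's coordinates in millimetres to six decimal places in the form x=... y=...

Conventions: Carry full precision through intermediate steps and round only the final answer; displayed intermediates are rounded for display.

x=136.572823 y=7.315998

class = single-mesh tooth geometry [base-circle involute, m = 3.247, 78T]
pitch radius r_p = m·N/2 = 3.247·78/2 = 126.633000
base radius r_b = r_p·cos α = 126.633000·cos 20.655° = 118.493203
roll angle φ = 33.026° = 0.57641244 rad
x = r_b·(cos φ + φ·sin φ) = 136.572823
y = r_b·(sin φ − φ·cos φ) = 7.315998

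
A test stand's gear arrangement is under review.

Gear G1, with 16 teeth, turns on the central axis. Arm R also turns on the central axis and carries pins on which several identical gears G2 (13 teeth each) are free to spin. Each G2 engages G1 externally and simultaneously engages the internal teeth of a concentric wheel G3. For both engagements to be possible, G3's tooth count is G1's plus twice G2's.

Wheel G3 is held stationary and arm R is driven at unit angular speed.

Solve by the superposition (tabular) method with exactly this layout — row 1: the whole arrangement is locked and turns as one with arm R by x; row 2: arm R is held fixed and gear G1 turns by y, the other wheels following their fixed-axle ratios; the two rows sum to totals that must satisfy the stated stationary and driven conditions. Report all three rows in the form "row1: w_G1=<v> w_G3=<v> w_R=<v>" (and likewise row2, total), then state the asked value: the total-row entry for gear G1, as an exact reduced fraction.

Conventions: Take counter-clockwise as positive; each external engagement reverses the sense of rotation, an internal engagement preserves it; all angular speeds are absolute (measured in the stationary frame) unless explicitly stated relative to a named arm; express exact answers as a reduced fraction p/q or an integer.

planetary set (16T centre, 13T on arm, 42T internal) — Willis relation
superposition row 1 [locked train]: every member turns x
superposition row 2 [arm held]: sun y, ring −(16/42)·y, arm 0
boundary: total ω_ring = x − (16/42)·y = 0 and total ω_arm = x = 1  ⇒  y = 21/8, x = 1
row 2 ring = −(16/42)·21/8 = -1
totals (row 1 + row 2): sun 1 + 21/8 = 29/8, ring 1 + (-1) = 0, arm 1 + 0 = 1
asked cell (total, sun) = 29/8

row1: w_G1=1 w_G3=1 w_R=1
row2: w_G1=21/8 w_G3=-1 w_R=0
total: w_G1=29/8 w_G3=0 w_R=1
asked value: 29/8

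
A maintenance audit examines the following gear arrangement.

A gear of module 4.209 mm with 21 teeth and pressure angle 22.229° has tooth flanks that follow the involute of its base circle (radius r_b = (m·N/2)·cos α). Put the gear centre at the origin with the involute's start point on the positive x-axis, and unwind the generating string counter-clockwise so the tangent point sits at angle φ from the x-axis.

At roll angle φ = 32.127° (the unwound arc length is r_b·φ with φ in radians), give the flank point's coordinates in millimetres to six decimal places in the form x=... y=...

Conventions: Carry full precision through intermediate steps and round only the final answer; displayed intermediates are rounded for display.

topology: single-mesh involute geometry — m = 4.209, N = 21
pitch radius r_p = m·N/2 = 4.209·21/2 = 44.194500
base radius r_b = r_p·cos α = 44.194500·cos 22.229° = 40.909930
roll angle φ = 32.127° = 0.56072193 rad
x = r_b·(cos φ + φ·sin φ) = 46.844409
y = r_b·(sin φ − φ·cos φ) = 2.329344

x=46.844409 y=2.329344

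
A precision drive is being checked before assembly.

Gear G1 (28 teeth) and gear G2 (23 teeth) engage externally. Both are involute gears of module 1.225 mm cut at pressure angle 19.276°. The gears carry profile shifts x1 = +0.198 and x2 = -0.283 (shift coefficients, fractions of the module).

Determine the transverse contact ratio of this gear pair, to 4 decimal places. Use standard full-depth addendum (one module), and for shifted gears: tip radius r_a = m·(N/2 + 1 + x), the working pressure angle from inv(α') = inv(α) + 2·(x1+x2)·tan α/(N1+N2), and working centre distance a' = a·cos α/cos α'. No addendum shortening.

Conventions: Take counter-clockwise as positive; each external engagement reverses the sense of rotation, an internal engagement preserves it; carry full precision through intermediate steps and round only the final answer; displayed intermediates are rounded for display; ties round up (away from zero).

single-mesh involute tooth geometry (28T engaging 23T at module 1.225)
base radii: r_b1 = 16.188559, r_b2 = 13.297745
tip radii: r_a1 = 18.617550, r_a2 = 14.965825
inv(α') = inv(19.276°) + 2·(+0.198-0.283)·tan α/(28+23) = 0.01212942  ⇒  α' = 18.71233°
a' = a·cos α / cos α' = 31.2375·cos 19.276°/cos 18.71233° = 31.131897
action lengths: √(r_a1²−r_b1²) = 9.194766, √(r_a2²−r_b2²) = 6.866287
base pitch p_b = π·m·cos α = 3.632704
CR = (9.194766 + 6.866287 − 31.131897·sin 18.71233°)/3.632704 = 1.671872
contact ratio ≈ 1.6719

1.6719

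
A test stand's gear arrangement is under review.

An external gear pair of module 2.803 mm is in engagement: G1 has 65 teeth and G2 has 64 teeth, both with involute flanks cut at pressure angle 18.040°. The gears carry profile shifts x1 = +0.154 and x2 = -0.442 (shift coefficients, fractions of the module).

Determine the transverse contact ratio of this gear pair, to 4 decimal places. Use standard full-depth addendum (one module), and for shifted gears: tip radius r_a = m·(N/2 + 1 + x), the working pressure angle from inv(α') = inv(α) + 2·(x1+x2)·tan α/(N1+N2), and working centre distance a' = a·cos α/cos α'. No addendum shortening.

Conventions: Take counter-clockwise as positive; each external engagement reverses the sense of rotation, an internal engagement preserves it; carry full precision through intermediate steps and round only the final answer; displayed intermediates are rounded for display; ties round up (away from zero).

1.9790

class = single-mesh tooth geometry [involute pair 65T × 64T, m = 2.803]
base radii: r_b1 = 86.619197, r_b2 = 85.286594
tip radii: r_a1 = 94.332162, r_a2 = 91.260074
inv(α') = inv(18.040°) + 2·(+0.154-0.442)·tan α/(65+64) = 0.00938006  ⇒  α' = 17.21492°
a' = a·cos α / cos α' = 180.7935·cos 18.040°/cos 17.21492° = 179.968127
action lengths: √(r_a1²−r_b1²) = 37.358687, √(r_a2²−r_b2²) = 32.474575
base pitch p_b = π·m·cos α = 8.372992
CR = (37.358687 + 32.474575 − 179.968127·sin 17.21492°)/8.372992 = 1.979037
contact ratio ≈ 1.9790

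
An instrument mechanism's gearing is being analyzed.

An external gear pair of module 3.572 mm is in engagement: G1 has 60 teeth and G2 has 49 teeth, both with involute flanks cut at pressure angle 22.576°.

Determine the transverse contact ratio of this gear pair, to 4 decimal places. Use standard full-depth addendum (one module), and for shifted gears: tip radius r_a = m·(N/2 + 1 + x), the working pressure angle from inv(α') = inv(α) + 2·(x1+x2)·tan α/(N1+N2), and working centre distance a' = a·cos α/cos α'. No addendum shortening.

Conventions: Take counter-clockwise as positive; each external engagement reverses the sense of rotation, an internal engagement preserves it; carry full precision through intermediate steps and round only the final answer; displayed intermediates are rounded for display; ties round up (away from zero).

class = single-mesh tooth geometry [involute pair 60T × 49T, m = 3.572]
base radii: r_b1 = 98.948448, r_b2 = 80.807899
tip radii: r_a1 = 110.732000, r_a2 = 91.086000
no profile shift: α' = α, a' = a
action lengths: √(r_a1²−r_b1²) = 49.706946, √(r_a2²−r_b2²) = 42.032640
base pitch p_b = π·m·cos α = 10.361857
CR = (49.706946 + 42.032640 − 194.674000·sin 22.57600°)/10.361857 = 1.640880
contact ratio ≈ 1.6409

1.6409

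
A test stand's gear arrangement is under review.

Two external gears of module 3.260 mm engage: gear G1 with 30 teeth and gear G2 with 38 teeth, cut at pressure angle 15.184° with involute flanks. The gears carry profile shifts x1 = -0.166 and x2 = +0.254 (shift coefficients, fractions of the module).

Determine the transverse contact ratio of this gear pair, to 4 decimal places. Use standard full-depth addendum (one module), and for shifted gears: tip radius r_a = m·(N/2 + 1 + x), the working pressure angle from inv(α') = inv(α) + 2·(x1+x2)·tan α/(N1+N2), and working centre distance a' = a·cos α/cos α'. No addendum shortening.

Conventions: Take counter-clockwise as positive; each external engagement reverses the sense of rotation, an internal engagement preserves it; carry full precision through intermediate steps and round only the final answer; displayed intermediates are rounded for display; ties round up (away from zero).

class = single-mesh tooth geometry [involute pair 30T × 38T, m = 3.260]
base radii: r_b1 = 47.192885, r_b2 = 59.777654
tip radii: r_a1 = 51.618840, r_a2 = 66.028040
inv(α') = inv(15.184°) + 2·(-0.166+0.254)·tan α/(30+38) = 0.00708578  ⇒  α' = 15.71098°
a' = a·cos α / cos α' = 110.8400·cos 15.184°/cos 15.71098° = 111.122074
action lengths: √(r_a1²−r_b1²) = 20.912586, √(r_a2²−r_b2²) = 28.041649
base pitch p_b = π·m·cos α = 9.884055
CR = (20.912586 + 28.041649 − 111.122074·sin 15.71098°)/9.884055 = 1.908534
contact ratio ≈ 1.9085

1.9085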